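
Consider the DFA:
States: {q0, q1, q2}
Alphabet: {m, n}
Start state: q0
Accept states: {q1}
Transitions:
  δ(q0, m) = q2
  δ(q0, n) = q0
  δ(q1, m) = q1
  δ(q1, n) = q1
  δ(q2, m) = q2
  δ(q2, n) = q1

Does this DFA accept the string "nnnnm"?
Processing string "nnnnm":
  q0 --n--> q0
  q0 --n--> q0
  q0 --n--> q0
  q0 --n--> q0
  q0 --m--> q2
Final state: q2
Accept states: {q1}
No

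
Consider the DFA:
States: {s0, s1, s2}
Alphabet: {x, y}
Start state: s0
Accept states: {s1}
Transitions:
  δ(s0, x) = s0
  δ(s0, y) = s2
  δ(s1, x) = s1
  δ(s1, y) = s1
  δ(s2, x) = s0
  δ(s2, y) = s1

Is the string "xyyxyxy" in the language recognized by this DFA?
Processing string "xyyxyxy":
  s0 --x--> s0
  s0 --y--> s2
  s2 --y--> s1
  s1 --x--> s1
  s1 --y--> s1
  s1 --x--> s1
  s1 --y--> s1
Final state: s1
Accept states: {s1}
Yes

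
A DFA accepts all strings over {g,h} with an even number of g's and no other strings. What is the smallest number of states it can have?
By Myhill–Nerode, count the distinguishable equivalence classes: two classes — parity of the count of g's.
2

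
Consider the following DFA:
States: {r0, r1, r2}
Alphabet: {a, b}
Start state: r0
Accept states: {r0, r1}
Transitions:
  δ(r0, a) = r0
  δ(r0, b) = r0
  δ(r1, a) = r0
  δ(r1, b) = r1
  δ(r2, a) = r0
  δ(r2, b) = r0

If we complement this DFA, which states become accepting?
Complement accept states = All states \ Original accept states
= {r0, r1, r2} \ {r0, r1}
{r2}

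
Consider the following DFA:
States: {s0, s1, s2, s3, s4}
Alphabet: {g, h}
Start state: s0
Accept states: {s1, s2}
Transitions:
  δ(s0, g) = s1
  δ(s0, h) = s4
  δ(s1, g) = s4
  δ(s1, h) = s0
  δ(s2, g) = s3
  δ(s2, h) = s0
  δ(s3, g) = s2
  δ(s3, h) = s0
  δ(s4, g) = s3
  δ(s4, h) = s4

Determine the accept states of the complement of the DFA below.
Complement accept states = All states \ Original accept states
= {s0, s1, s2, s3, s4} \ {s1, s2}
{s0, s3, s4}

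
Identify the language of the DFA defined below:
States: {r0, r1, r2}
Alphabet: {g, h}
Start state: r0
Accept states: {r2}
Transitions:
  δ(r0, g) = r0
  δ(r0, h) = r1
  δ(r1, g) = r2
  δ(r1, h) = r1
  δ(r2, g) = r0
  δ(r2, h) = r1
Testing a few strings:
  'hhhh' → reject
  'gh' → reject
  'gggh' → reject
  'ggg' → reject
State roles: r0=no suffix match; r1=one trailing h; r2=suffix is hg
All strings over {g,h} ending with hg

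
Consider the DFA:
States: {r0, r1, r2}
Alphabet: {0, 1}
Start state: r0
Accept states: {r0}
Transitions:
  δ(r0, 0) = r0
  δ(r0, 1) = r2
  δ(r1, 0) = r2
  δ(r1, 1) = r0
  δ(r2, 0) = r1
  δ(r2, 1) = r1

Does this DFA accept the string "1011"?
Processing string "1011":
  r0 --1--> r2
  r2 --0--> r1
  r1 --1--> r0
  r0 --1--> r2
Final state: r2
Accept states: {r0}
No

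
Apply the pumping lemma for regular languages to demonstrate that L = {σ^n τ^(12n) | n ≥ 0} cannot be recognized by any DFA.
Assume L is regular with pumping length p. Idea: pumping the σ-block breaks the 1:12 ratio.
Choose s = σ^p τ^(12p) (length 13p ≥ p). By the pumping lemma, s = xyz with |xy| ≤ p, |y| > 0, so y = σ^k with k ≥ 1. Then xy²z = σ^(p+k) τ^(12p). For this to be in L we would need 12p = 12(p+k), i.e. 12k = 0, contradicting k ≥ 1. So xy²z ∉ L.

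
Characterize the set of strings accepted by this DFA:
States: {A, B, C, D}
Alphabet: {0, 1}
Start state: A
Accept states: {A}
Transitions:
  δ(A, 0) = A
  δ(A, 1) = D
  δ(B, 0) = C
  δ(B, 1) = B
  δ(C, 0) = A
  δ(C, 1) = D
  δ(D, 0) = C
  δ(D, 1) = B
Testing a few strings:
  '0010' → reject
  '1110' → reject
  '100' → accept
  '111' → reject
State roles: A=value ≡ 0 (mod 4); B=value ≡ 3 (mod 4); C=value ≡ 2 (mod 4); D=value ≡ 1 (mod 4)
All binary strings representing a multiple of 4 (read in base 2; leading zeros allowed and ε counts as 0)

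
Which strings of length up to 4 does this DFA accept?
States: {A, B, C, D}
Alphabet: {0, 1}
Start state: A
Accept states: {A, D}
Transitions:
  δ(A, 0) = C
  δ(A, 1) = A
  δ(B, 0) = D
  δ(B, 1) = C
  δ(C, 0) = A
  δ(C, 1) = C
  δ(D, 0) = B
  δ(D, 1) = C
ε, 1, 00, 11, 001, 010, 100, 111, 0000, 0011, 0101, 0110, 1001, 1010, 1100, 1111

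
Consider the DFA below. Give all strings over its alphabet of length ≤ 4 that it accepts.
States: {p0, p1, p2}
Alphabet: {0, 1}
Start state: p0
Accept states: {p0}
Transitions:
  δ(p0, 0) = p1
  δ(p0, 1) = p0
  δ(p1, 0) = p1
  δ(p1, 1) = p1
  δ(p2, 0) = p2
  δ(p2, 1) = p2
ε, 1, 11, 111, 1111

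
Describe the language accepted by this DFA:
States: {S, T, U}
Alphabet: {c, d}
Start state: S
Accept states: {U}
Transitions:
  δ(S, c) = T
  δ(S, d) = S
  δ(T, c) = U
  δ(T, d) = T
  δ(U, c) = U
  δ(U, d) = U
Testing a few strings:
  'dd' → reject
  'cdd' → reject
  'ddcc' → accept
  'ccdc' → accept
State roles: S=zero c's seen; T=one c seen; U=≥ two c's seen
All strings over {c,d} containing at least two c's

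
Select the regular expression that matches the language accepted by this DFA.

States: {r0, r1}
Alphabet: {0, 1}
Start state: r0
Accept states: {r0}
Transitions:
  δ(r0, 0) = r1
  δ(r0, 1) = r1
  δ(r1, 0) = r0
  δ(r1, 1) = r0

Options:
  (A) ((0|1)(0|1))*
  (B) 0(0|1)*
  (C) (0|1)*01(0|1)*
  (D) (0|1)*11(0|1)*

Check each option against the DFA on short strings; one disagreement eliminates an option:
  (A) ((0|1)(0|1))*: agrees with the DFA on every string of length ≤ 6
  (B) 0(0|1)*: on ε the DFA stays in r0 and accepts (r0 ∈ Accept), but the regex does not match it → eliminate
  (C) (0|1)*01(0|1)*: on ε the DFA stays in r0 and accepts (r0 ∈ Accept), but the regex does not match it → eliminate
  (D) (0|1)*11(0|1)*: on ε the DFA stays in r0 and accepts (r0 ∈ Accept), but the regex does not match it → eliminate
Only (A) is consistent with the DFA.
(A) ((0|1)(0|1))*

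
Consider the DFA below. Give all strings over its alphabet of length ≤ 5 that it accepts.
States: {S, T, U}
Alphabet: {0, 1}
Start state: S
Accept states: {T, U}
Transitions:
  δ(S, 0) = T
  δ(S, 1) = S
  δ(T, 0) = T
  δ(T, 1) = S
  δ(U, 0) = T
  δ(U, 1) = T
0, 00, 10, 000, 010, 100, 110, 0000, 0010, 0100, 0110, 1000, 1010, 1100, 1110, 00000, 00010, 00100, 00110, 01000, 01010, 01100, 01110, 10000, 10010, 10100, 10110, 11000, 11010, 11100, 11110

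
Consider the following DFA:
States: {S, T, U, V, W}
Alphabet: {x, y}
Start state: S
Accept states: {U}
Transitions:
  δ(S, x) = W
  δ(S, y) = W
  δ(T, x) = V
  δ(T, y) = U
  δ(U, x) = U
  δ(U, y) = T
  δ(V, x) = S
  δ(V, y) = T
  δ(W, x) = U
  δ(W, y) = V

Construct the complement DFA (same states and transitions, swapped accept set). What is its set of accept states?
Complement accept states = All states \ Original accept states
= {S, T, U, V, W} \ {U}
{S, T, V, W}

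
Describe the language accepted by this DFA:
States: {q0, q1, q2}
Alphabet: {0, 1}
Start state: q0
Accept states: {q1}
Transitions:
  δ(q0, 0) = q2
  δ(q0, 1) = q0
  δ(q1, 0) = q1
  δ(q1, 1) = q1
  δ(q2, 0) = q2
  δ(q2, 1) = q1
Testing a few strings:
  '0' → reject
  '11' → reject
  '101' → accept
  '0111' → accept
State roles: q0=no 0 seen yet; q1=substring 01 seen; q2=seen a 0, waiting for 1
All binary strings containing the substring 01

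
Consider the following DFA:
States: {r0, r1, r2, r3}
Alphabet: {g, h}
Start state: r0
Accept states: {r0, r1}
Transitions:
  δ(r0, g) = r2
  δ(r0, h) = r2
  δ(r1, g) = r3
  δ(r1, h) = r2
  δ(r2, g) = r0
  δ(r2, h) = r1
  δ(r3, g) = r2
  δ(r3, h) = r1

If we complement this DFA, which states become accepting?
Complement accept states = All states \ Original accept states
= {r0, r1, r2, r3} \ {r0, r1}
{r2, r3}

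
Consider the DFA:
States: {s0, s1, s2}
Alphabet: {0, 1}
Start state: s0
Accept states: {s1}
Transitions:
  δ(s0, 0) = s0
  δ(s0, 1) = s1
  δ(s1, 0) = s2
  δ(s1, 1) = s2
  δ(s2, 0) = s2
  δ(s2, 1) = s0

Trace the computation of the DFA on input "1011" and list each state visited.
read '1': s0 → s1
  read '0': s1 → s2
  read '1': s2 → s0
  read '1': s0 → s1
s0 -> s1 -> s2 -> s0 -> s1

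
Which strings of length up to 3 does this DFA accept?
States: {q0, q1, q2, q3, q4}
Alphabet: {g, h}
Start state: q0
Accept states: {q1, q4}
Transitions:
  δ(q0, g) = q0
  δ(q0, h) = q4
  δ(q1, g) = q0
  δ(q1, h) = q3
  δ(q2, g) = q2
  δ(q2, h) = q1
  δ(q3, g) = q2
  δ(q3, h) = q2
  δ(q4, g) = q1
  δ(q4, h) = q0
h, gh, hg, ggh, ghg, hhh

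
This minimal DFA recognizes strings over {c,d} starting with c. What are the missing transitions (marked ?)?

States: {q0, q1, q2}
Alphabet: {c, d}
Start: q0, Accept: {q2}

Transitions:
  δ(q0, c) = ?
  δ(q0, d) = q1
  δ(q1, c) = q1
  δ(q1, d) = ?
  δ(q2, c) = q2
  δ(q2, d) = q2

From the language and accept set, identify what each state tracks — q0: no input read; q1: started with d (dead); q2: started with c.
Each missing δ(q, a) is the state matching the new tracked value after reading a.
δ(q0, c) = q2; δ(q1, d) = q1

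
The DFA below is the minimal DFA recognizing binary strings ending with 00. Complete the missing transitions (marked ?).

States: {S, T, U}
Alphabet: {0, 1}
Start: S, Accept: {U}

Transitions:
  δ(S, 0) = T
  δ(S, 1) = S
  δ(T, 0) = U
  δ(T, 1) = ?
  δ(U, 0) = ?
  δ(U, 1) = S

From the language and accept set, identify what each state tracks — S: last symbol not 0; T: one trailing 0; U: two trailing 0's.
Each missing δ(q, a) is the state matching the new tracked value after reading a.
δ(T, 1) = S; δ(U, 0) = U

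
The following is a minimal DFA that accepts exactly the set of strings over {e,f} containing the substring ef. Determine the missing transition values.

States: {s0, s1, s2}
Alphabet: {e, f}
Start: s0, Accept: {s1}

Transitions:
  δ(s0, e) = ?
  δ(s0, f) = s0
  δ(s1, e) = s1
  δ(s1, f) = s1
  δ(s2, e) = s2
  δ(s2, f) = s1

From the language and accept set, identify what each state tracks — s0: no e seen yet; s1: substring ef seen; s2: seen a e, waiting for f.
Each missing δ(q, a) is the state matching the new tracked value after reading a.
δ(s0, e) = s2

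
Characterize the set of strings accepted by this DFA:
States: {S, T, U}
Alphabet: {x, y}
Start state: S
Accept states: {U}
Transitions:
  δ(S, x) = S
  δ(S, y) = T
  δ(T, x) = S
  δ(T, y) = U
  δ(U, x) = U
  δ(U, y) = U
Testing a few strings:
  'yyxy' → accept
  'yxxx' → reject
  'y' → reject
  'yxyx' → reject
State roles: S=no progress toward yy; T=one trailing y; U=substring yy seen
All strings over {x,y} containing the substring yy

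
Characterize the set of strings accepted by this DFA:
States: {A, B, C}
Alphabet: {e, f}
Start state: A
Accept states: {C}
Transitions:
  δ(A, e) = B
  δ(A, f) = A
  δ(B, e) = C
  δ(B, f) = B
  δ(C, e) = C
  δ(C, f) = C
Testing a few strings:
  'ee' → accept
  'eee' → accept
  'eef' → accept
  'f' → reject
State roles: A=zero e's seen; B=one e seen; C=≥ two e's seen
All strings over {e,f} containing at least two e's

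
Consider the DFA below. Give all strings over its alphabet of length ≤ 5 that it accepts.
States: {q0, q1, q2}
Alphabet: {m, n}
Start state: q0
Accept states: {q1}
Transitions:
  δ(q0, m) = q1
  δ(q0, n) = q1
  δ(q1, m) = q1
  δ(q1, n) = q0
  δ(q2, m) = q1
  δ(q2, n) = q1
m, n, mm, nm, mmm, mnm, mnn, nmm, nnm, nnn, mmmm, mmnm, mmnn, mnmm, mnnm, nmmm, nmnm, nmnn, nnmm, nnnm, mmmmm, mmmnm, mmmnn, mmnmm, mmnnm, mnmmm, mnmnm, mnmnn, mnnmm, mnnnm, mnnnn, nmmmm, nmmnm, nmmnn, nmnmm, nmnnm, nnmmm, nnmnm, nnmnn, nnnmm, nnnnm, nnnnn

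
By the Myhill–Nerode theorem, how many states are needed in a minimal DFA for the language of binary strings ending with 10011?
By Myhill–Nerode, count the distinguishable equivalence classes: 6 classes — one per longest suffix of the input that is a prefix of '10011' (lengths 0 through 5); only the length-5 class is accepting.
6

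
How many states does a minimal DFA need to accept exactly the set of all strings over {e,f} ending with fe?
By Myhill–Nerode, count the distinguishable equivalence classes: three classes — suffix matches ε, f, or fe.
3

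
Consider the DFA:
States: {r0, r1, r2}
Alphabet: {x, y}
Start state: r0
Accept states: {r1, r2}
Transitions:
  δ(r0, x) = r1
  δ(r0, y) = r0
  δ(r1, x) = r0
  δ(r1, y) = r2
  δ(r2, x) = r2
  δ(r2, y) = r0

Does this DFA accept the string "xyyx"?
Processing string "xyyx":
  r0 --x--> r1
  r1 --y--> r2
  r2 --y--> r0
  r0 --x--> r1
Final state: r1
Accept states: {r1, r2}
Yes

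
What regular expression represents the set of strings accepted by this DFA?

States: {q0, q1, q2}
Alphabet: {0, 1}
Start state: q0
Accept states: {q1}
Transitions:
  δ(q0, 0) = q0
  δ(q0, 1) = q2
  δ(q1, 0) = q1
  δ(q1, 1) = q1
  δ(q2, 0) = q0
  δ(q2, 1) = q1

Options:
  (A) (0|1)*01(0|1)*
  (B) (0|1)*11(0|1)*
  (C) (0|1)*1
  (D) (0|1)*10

Check each option against the DFA on short strings; one disagreement eliminates an option:
  (A) (0|1)*01(0|1)*: on '01' the DFA goes q0 → q0 → q2 and rejects (q2 ∉ Accept), but the regex matches it → eliminate
  (B) (0|1)*11(0|1)*: agrees with the DFA on every string of length ≤ 6
  (C) (0|1)*1: on '1' the DFA goes q0 → q2 and rejects (q2 ∉ Accept), but the regex matches it → eliminate
  (D) (0|1)*10: on '10' the DFA goes q0 → q2 → q0 and rejects (q0 ∉ Accept), but the regex matches it → eliminate
Only (B) is consistent with the DFA.
(B) (0|1)*11(0|1)*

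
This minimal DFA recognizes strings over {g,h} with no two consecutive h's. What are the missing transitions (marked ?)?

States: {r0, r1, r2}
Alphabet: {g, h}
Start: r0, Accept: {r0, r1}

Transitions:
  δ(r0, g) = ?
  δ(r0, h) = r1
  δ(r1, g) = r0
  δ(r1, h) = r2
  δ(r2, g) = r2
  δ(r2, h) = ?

From the language and accept set, identify what each state tracks — r0: last symbol not h (ok); r1: last symbol h (ok); r2: saw hh (dead).
Each missing δ(q, a) is the state matching the new tracked value after reading a.
δ(r0, g) = r0; δ(r2, h) = r2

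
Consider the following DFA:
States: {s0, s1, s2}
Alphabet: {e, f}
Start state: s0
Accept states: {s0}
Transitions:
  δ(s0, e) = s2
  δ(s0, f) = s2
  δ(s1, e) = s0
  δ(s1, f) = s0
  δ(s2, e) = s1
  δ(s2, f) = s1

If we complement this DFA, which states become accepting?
Complement accept states = All states \ Original accept states
= {s0, s1, s2} \ {s0}
{s1, s2}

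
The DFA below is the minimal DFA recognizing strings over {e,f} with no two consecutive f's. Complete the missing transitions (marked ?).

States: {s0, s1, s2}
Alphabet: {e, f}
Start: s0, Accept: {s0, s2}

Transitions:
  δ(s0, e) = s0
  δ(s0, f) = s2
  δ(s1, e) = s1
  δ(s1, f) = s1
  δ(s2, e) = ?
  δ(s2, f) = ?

From the language and accept set, identify what each state tracks — s0: last symbol not f (ok); s1: saw ff (dead); s2: last symbol f (ok).
Each missing δ(q, a) is the state matching the new tracked value after reading a.
δ(s2, e) = s0; δ(s2, f) = s1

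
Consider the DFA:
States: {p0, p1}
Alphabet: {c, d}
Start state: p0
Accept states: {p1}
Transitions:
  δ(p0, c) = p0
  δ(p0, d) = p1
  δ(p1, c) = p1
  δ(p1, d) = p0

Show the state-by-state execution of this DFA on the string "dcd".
read 'd': p0 → p1
  read 'c': p1 → p1
  read 'd': p1 → p0
p0 -> p1 -> p1 -> p0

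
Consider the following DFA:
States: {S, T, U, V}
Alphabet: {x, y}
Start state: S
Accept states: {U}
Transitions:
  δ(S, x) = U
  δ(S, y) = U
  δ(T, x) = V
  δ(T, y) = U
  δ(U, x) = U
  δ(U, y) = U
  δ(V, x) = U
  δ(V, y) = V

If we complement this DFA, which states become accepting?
Complement accept states = All states \ Original accept states
= {S, T, U, V} \ {U}
{S, T, V}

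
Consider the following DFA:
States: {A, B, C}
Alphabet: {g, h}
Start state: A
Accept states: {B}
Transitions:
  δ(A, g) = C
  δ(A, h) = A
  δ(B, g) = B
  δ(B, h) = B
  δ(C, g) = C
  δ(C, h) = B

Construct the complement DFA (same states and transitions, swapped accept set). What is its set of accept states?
Complement accept states = All states \ Original accept states
= {A, B, C} \ {B}
{A, C}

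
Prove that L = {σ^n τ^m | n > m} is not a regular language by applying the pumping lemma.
Assume L is regular with pumping length p. Idea: pumping down the σ-block drops the σ-count to at most the τ-count.
Choose s = σ^(p+1) τ^p ∈ L (|s| = 2p+1 ≥ p). By the pumping lemma, s = xyz with |xy| ≤ p, |y| > 0, so y = σ^k with k ≥ 1. Take i = 0: xz = σ^(p+1−k) τ^p. Since k ≥ 1, p+1−k ≤ p, so the number of σ's is no longer strictly greater than the number of τ's, hence xz ∉ L.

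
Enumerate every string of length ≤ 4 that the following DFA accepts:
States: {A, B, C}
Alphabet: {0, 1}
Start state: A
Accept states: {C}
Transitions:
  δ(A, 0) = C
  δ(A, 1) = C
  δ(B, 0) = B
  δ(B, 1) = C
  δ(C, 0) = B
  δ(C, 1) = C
0, 1, 01, 11, 001, 011, 101, 111, 0001, 0011, 0101, 0111, 1001, 1011, 1101, 1111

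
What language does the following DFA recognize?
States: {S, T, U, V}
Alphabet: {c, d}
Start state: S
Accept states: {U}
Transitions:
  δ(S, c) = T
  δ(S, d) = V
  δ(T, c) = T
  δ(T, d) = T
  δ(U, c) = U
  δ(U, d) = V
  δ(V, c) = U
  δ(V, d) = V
Testing a few strings:
  'd' → reject
  'dccc' → accept
  'ccc' → reject
  'cdcd' → reject
State roles: S=no input read; T=started with c (dead); U=started with d, last symbol c; V=started with d, last symbol d
All strings over {c,d} that start with d and end with c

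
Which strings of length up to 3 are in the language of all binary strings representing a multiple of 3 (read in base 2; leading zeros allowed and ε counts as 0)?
ε, 0, 00, 11, 000, 011, 110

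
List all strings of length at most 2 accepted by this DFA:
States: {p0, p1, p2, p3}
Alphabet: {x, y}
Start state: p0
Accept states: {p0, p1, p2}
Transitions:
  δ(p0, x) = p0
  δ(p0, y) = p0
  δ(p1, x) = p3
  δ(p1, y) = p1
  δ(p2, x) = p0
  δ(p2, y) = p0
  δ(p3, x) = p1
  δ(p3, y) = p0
ε, x, y, xx, xy, yx, yy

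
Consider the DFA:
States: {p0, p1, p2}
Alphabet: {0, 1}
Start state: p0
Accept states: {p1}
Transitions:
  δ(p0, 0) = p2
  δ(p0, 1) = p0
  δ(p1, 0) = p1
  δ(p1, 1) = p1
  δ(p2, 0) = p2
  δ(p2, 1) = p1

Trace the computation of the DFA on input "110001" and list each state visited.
read '1': p0 → p0
  read '1': p0 → p0
  read '0': p0 → p2
  read '0': p2 → p2
  read '0': p2 → p2
  read '1': p2 → p1
p0 -> p0 -> p0 -> p2 -> p2 -> p2 -> p1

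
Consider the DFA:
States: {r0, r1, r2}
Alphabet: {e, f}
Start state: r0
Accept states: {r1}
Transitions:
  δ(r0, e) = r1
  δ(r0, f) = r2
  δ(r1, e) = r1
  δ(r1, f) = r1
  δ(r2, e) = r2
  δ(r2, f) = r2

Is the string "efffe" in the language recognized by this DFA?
Processing string "efffe":
  r0 --e--> r1
  r1 --f--> r1
  r1 --f--> r1
  r1 --f--> r1
  r1 --e--> r1
Final state: r1
Accept states: {r1}
Yes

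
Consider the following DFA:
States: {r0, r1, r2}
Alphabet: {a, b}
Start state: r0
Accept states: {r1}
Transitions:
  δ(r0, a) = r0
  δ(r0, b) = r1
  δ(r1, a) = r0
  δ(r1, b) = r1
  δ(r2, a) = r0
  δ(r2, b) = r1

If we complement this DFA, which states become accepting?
Complement accept states = All states \ Original accept states
= {r0, r1, r2} \ {r1}
{r0, r2}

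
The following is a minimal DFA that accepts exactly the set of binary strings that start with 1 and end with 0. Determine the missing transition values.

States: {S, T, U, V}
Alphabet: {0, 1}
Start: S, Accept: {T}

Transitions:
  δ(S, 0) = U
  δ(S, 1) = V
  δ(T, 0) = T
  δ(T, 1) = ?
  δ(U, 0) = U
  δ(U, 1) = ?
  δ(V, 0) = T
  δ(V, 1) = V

From the language and accept set, identify what each state tracks — S: no input read; T: started with 1, last symbol 0; U: started with 0 (dead); V: started with 1, last symbol 1.
Each missing δ(q, a) is the state matching the new tracked value after reading a.
δ(T, 1) = V; δ(U, 1) = U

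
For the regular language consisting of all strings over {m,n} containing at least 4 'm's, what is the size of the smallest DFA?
By Myhill–Nerode, count the distinguishable equivalence classes: 5 classes — having seen 0, 1, …, 3, or ≥4 copies of 'm'; any two classes i < j (j ≤ 4) are distinguished by the string m^(4−j), which takes class j to 4 copies (accepted) but leaves class i below 4 (rejected).
5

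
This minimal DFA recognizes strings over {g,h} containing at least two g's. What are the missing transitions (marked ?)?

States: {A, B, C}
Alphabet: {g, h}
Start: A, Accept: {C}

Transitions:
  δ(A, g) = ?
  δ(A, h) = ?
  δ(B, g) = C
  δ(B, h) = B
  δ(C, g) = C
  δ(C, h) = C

From the language and accept set, identify what each state tracks — A: zero g's seen; B: one g seen; C: ≥ two g's seen.
Each missing δ(q, a) is the state matching the new tracked value after reading a.
δ(A, g) = B; δ(A, h) = A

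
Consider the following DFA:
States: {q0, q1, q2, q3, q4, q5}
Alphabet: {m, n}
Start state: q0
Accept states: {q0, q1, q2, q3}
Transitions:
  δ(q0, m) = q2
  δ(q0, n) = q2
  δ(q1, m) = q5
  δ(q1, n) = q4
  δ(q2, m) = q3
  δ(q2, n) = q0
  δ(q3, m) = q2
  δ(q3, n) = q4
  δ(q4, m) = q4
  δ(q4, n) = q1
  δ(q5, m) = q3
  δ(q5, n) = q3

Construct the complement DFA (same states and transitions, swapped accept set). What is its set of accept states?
Complement accept states = All states \ Original accept states
= {q0, q1, q2, q3, q4, q5} \ {q0, q1, q2, q3}
{q4, q5}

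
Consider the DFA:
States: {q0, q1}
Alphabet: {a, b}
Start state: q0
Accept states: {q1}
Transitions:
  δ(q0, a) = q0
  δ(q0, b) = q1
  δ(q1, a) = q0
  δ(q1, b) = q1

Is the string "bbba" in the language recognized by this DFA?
Processing string "bbba":
  q0 --b--> q1
  q1 --b--> q1
  q1 --b--> q1
  q1 --a--> q0
Final state: q0
Accept states: {q1}
No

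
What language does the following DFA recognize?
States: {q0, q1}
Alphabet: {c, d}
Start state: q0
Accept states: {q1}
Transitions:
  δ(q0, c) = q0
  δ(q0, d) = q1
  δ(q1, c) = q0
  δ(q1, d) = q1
Testing a few strings:
  'cd' → accept
  'c' → reject
  'ddc' → reject
  'd' → accept
State roles: q0=last symbol not d; q1=last symbol is d
All strings over {c,d} ending with d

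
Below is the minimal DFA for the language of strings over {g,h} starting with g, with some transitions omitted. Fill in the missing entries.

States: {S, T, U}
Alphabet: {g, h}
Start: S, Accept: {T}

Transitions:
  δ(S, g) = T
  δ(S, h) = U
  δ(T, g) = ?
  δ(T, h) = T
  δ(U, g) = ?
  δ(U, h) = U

From the language and accept set, identify what each state tracks — S: no input read; T: started with g; U: started with h (dead).
Each missing δ(q, a) is the state matching the new tracked value after reading a.
δ(T, g) = T; δ(U, g) = U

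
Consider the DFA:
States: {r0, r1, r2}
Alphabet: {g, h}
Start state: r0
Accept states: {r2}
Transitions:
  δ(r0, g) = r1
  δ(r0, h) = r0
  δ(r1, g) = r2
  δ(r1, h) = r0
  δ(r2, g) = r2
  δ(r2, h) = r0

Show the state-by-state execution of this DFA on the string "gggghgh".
read 'g': r0 → r1
  read 'g': r1 → r2
  read 'g': r2 → r2
  read 'g': r2 → r2
  read 'h': r2 → r0
  read 'g': r0 → r1
  read 'h': r1 → r0
r0 -> r1 -> r2 -> r2 -> r2 -> r0 -> r1 -> r0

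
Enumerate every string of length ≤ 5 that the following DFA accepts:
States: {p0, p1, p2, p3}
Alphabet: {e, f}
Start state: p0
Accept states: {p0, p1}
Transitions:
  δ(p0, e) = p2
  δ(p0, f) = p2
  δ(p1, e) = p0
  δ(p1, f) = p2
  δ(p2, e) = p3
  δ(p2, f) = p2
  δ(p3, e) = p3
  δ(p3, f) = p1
ε, eef, fef, eeef, eefe, efef, feef, fefe, ffef, eeeef, eeefe, efeef, efefe, effef, feeef, feefe, ffeef, ffefe, fffef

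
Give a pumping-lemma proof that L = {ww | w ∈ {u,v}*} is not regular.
Assume L is regular with pumping length p. Idea: pumping the leading u-block breaks the equality of the two halves.
Choose s = u^p v u^p v ∈ L (with w = u^p v). |s| = 2p+2 ≥ p. By the pumping lemma, s = xyz with |xy| ≤ p, |y| > 0, so y = u^k with k ≥ 1, in the first u-block. Then xy²z = u^(p+k) v u^p v, of length 2p+2+k. If k is odd this length is odd, so it cannot be of the form ww. If k is even, each half has length p+1+k/2 ≤ p+k, so the first half lies entirely inside the leading u-block and contains no v, while the second half ends in v; the halves differ. Either way xy²z ∉ L.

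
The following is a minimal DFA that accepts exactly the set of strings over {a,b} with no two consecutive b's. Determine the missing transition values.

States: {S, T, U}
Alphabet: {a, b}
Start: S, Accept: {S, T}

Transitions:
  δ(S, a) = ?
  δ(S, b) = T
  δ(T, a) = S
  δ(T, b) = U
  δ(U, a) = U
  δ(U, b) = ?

From the language and accept set, identify what each state tracks — S: last symbol not b (ok); T: last symbol b (ok); U: saw bb (dead).
Each missing δ(q, a) is the state matching the new tracked value after reading a.
δ(S, a) = S; δ(U, b) = U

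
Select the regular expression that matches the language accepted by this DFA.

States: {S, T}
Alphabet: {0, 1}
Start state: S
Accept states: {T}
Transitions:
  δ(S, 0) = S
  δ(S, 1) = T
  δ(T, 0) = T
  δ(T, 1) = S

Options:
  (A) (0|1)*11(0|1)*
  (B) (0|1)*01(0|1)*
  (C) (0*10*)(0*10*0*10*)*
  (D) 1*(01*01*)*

Check each option against the DFA on short strings; one disagreement eliminates an option:
  (A) (0|1)*11(0|1)*: on '1' the DFA goes S → T and accepts (T ∈ Accept), but the regex does not match it → eliminate
  (B) (0|1)*01(0|1)*: on '1' the DFA goes S → T and accepts (T ∈ Accept), but the regex does not match it → eliminate
  (C) (0*10*)(0*10*0*10*)*: agrees with the DFA on every string of length ≤ 6
  (D) 1*(01*01*)*: on ε the DFA stays in S and rejects (S ∉ Accept), but the regex matches it → eliminate
Only (C) is consistent with the DFA.
(C) (0*10*)(0*10*0*10*)*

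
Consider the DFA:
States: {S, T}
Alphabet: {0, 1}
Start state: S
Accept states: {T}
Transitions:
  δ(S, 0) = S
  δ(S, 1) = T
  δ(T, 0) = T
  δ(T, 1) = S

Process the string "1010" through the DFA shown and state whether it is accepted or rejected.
Processing string "1010":
  S --1--> T
  T --0--> T
  T --1--> S
  S --0--> S
Final state: S
Accept states: {T}
No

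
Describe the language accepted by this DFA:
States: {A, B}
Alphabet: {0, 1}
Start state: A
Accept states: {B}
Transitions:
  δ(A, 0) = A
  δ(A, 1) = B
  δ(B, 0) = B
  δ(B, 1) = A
Testing a few strings:
  '101' → reject
  '011' → reject
  '00' → reject
  '10' → accept
State roles: A=even number of 1's so far; B=odd number of 1's so far
All binary strings with an odd number of 1's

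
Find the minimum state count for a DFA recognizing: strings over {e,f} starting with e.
By Myhill–Nerode, count the distinguishable equivalence classes: three classes — empty / started with e / started with f (dead).
3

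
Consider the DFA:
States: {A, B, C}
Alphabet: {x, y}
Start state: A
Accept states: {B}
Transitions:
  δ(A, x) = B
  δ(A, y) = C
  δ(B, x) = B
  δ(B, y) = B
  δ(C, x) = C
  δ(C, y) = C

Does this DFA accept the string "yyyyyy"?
Processing string "yyyyyy":
  A --y--> C
  C --y--> C
  C --y--> C
  C --y--> C
  C --y--> C
  C --y--> C
Final state: C
Accept states: {B}
No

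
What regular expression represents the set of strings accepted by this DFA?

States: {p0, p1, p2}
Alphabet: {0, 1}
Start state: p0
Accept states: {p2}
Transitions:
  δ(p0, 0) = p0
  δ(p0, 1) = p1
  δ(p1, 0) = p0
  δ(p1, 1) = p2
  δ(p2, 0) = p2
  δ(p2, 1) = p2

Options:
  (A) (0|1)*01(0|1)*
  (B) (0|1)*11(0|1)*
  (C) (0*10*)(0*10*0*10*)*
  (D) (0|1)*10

Check each option against the DFA on short strings; one disagreement eliminates an option:
  (A) (0|1)*01(0|1)*: on '01' the DFA goes p0 → p0 → p1 and rejects (p1 ∉ Accept), but the regex matches it → eliminate
  (B) (0|1)*11(0|1)*: agrees with the DFA on every string of length ≤ 6
  (C) (0*10*)(0*10*0*10*)*: on '1' the DFA goes p0 → p1 and rejects (p1 ∉ Accept), but the regex matches it → eliminate
  (D) (0|1)*10: on '10' the DFA goes p0 → p1 → p0 and rejects (p0 ∉ Accept), but the regex matches it → eliminate
Only (B) is consistent with the DFA.
(B) (0|1)*11(0|1)*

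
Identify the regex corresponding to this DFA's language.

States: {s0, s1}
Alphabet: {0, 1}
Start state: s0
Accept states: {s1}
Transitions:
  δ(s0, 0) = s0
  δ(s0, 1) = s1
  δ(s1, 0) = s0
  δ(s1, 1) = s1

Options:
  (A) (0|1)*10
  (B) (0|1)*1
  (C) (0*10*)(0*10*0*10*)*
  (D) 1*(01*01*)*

Check each option against the DFA on short strings; one disagreement eliminates an option:
  (A) (0|1)*10: on '1' the DFA goes s0 → s1 and accepts (s1 ∈ Accept), but the regex does not match it → eliminate
  (B) (0|1)*1: agrees with the DFA on every string of length ≤ 6
  (C) (0*10*)(0*10*0*10*)*: on '10' the DFA goes s0 → s1 → s0 and rejects (s0 ∉ Accept), but the regex matches it → eliminate
  (D) 1*(01*01*)*: on ε the DFA stays in s0 and rejects (s0 ∉ Accept), but the regex matches it → eliminate
Only (B) is consistent with the DFA.
(B) (0|1)*1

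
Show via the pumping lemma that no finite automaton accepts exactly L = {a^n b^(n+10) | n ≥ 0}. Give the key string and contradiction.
Assume L is regular with pumping length p. Idea: pumping the a-block breaks the fixed offset of 10.
Choose s = a^p b^(p+10) ∈ L. By the pumping lemma, s = xyz with |xy| ≤ p, |y| > 0, so y = a^k with k ≥ 1. Then xy²z = a^(p+k) b^(p+10). For this to be in L we would need p+10 = (p+k)+10, i.e. k = 0, contradicting k ≥ 1. So xy²z ∉ L.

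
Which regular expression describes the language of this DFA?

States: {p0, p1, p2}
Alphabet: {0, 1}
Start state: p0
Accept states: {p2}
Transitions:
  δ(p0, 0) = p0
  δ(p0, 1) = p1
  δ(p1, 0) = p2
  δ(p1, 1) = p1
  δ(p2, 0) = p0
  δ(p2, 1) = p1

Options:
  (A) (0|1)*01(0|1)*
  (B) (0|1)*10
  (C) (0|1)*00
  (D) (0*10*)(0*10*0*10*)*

Check each option against the DFA on short strings; one disagreement eliminates an option:
  (A) (0|1)*01(0|1)*: on '01' the DFA goes p0 → p0 → p1 and rejects (p1 ∉ Accept), but the regex matches it → eliminate
  (B) (0|1)*10: agrees with the DFA on every string of length ≤ 6
  (C) (0|1)*00: on '00' the DFA goes p0 → p0 → p0 and rejects (p0 ∉ Accept), but the regex matches it → eliminate
  (D) (0*10*)(0*10*0*10*)*: on '1' the DFA goes p0 → p1 and rejects (p1 ∉ Accept), but the regex matches it → eliminate
Only (B) is consistent with the DFA.
(B) (0|1)*10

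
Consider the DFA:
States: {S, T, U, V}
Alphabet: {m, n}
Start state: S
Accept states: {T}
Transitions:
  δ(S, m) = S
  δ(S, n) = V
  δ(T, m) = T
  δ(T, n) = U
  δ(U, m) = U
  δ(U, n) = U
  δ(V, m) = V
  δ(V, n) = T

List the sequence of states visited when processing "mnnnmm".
read 'm': S → S
  read 'n': S → V
  read 'n': V → T
  read 'n': T → U
  read 'm': U → U
  read 'm': U → U
S -> S -> V -> T -> U -> U -> U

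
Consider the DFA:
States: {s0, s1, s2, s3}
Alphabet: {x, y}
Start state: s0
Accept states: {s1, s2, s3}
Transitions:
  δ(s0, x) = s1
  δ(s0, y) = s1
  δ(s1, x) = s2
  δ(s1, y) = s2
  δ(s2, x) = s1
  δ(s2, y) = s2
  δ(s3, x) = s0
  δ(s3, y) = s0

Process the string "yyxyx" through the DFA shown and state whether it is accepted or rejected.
Processing string "yyxyx":
  s0 --y--> s1
  s1 --y--> s2
  s2 --x--> s1
  s1 --y--> s2
  s2 --x--> s1
Final state: s1
Accept states: {s1, s2, s3}
Yes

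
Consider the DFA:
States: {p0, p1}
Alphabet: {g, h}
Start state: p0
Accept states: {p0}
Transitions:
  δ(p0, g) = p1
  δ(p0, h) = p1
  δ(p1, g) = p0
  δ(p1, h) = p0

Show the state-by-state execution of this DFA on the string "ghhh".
read 'g': p0 → p1
  read 'h': p1 → p0
  read 'h': p0 → p1
  read 'h': p1 → p0
p0 -> p1 -> p0 -> p1 -> p0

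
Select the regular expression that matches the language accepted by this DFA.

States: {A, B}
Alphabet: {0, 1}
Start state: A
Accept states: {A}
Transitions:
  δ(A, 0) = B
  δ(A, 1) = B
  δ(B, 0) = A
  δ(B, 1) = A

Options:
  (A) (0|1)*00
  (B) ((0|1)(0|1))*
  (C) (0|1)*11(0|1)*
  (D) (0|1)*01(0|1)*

Check each option against the DFA on short strings; one disagreement eliminates an option:
  (A) (0|1)*00: on ε the DFA stays in A and accepts (A ∈ Accept), but the regex does not match it → eliminate
  (B) ((0|1)(0|1))*: agrees with the DFA on every string of length ≤ 6
  (C) (0|1)*11(0|1)*: on ε the DFA stays in A and accepts (A ∈ Accept), but the regex does not match it → eliminate
  (D) (0|1)*01(0|1)*: on ε the DFA stays in A and accepts (A ∈ Accept), but the regex does not match it → eliminate
Only (B) is consistent with the DFA.
(B) ((0|1)(0|1))*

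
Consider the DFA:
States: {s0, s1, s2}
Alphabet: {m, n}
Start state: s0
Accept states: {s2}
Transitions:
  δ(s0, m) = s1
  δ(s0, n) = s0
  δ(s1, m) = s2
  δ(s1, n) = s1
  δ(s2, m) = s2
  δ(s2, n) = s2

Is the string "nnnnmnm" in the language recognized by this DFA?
Processing string "nnnnmnm":
  s0 --n--> s0
  s0 --n--> s0
  s0 --n--> s0
  s0 --n--> s0
  s0 --m--> s1
  s1 --n--> s1
  s1 --m--> s2
Final state: s2
Accept states: {s2}
Yes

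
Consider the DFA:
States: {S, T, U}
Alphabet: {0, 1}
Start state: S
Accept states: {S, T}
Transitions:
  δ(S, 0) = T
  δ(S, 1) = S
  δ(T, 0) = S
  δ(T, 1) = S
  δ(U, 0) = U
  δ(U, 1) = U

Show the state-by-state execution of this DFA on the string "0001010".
read '0': S → T
  read '0': T → S
  read '0': S → T
  read '1': T → S
  read '0': S → T
  read '1': T → S
  read '0': S → T
S -> T -> S -> T -> S -> T -> S -> T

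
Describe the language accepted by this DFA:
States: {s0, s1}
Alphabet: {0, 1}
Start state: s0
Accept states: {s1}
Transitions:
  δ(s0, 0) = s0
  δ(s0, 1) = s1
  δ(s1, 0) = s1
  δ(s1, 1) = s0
Testing a few strings:
  '11' → reject
  '10' → accept
  '101' → reject
  '1' → accept
State roles: s0=even number of 1's so far; s1=odd number of 1's so far
All binary strings with an odd number of 1's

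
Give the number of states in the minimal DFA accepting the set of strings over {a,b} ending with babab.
By Myhill–Nerode, count the distinguishable equivalence classes: 6 classes — one per longest suffix of the input that is a prefix of 'babab' (lengths 0 through 5); only the length-5 class is accepting.
6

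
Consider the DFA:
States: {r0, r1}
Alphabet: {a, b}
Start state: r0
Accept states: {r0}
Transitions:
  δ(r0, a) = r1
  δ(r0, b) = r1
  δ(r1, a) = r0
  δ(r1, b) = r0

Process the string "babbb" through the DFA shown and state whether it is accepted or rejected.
Processing string "babbb":
  r0 --b--> r1
  r1 --a--> r0
  r0 --b--> r1
  r1 --b--> r0
  r0 --b--> r1
Final state: r1
Accept states: {r0}
No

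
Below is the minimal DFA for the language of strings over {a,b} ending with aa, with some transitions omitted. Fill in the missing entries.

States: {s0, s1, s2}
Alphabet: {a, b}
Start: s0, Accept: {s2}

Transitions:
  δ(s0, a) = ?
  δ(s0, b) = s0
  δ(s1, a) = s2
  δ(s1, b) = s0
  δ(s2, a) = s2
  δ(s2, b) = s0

From the language and accept set, identify what each state tracks — s0: last symbol not a; s1: one trailing a; s2: two trailing a's.
Each missing δ(q, a) is the state matching the new tracked value after reading a.
δ(s0, a) = s1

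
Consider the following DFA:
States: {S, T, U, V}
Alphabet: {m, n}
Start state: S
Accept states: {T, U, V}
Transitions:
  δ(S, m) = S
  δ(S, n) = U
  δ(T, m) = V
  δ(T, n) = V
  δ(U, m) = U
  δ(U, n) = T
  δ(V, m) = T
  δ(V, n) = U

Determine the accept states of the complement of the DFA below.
Complement accept states = All states \ Original accept states
= {S, T, U, V} \ {T, U, V}
{S}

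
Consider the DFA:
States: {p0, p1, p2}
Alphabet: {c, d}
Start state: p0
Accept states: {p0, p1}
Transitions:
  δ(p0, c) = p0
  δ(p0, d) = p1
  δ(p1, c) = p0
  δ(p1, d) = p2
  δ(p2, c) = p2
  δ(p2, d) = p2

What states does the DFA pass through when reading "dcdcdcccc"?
read 'd': p0 → p1
  read 'c': p1 → p0
  read 'd': p0 → p1
  read 'c': p1 → p0
  read 'd': p0 → p1
  read 'c': p1 → p0
  read 'c': p0 → p0
  read 'c': p0 → p0
  read 'c': p0 → p0
p0 -> p1 -> p0 -> p1 -> p0 -> p1 -> p0 -> p0 -> p0 -> p0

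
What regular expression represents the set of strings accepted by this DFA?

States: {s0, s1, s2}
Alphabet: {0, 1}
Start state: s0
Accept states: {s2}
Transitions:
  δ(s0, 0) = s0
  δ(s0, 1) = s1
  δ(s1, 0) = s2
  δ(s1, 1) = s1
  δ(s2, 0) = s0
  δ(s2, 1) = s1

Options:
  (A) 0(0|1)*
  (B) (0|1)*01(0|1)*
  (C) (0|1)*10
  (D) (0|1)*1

Check each option against the DFA on short strings; one disagreement eliminates an option:
  (A) 0(0|1)*: on '0' the DFA goes s0 → s0 and rejects (s0 ∉ Accept), but the regex matches it → eliminate
  (B) (0|1)*01(0|1)*: on '01' the DFA goes s0 → s0 → s1 and rejects (s1 ∉ Accept), but the regex matches it → eliminate
  (C) (0|1)*10: agrees with the DFA on every string of length ≤ 6
  (D) (0|1)*1: on '1' the DFA goes s0 → s1 and rejects (s1 ∉ Accept), but the regex matches it → eliminate
Only (C) is consistent with the DFA.
(C) (0|1)*10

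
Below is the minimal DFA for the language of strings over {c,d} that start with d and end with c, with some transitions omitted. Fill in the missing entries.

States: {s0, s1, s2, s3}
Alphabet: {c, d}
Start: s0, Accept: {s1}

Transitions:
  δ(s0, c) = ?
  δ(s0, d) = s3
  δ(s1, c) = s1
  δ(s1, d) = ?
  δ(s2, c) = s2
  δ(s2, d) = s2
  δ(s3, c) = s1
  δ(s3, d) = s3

From the language and accept set, identify what each state tracks — s0: no input read; s1: started with d, last symbol c; s2: started with c (dead); s3: started with d, last symbol d.
Each missing δ(q, a) is the state matching the new tracked value after reading a.
δ(s0, c) = s2; δ(s1, d) = s3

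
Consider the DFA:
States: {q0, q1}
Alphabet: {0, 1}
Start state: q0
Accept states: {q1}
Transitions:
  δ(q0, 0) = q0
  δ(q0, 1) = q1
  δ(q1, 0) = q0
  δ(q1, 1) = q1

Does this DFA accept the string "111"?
Processing string "111":
  q0 --1--> q1
  q1 --1--> q1
  q1 --1--> q1
Final state: q1
Accept states: {q1}
Yes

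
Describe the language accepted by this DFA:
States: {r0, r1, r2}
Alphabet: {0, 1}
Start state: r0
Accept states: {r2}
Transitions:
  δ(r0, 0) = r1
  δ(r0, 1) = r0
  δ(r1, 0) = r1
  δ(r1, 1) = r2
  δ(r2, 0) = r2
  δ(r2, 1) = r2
Testing a few strings:
  '0' → reject
  '00' → reject
  '1' → reject
  '000' → reject
State roles: r0=no 0 seen yet; r1=seen a 0, waiting for 1; r2=substring 01 seen
All binary strings containing the substring 01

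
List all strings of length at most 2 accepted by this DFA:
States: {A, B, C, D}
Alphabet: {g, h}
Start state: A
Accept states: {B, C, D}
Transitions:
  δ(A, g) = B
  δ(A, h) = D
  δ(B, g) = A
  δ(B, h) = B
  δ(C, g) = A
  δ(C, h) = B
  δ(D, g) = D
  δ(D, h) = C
g, h, gh, hg, hh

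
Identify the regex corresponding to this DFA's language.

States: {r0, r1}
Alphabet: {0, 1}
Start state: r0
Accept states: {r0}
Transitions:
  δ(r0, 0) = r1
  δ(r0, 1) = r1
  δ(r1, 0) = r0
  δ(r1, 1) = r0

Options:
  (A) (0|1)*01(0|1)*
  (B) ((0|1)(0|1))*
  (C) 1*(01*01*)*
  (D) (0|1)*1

Check each option against the DFA on short strings; one disagreement eliminates an option:
  (A) (0|1)*01(0|1)*: on ε the DFA stays in r0 and accepts (r0 ∈ Accept), but the regex does not match it → eliminate
  (B) ((0|1)(0|1))*: agrees with the DFA on every string of length ≤ 6
  (C) 1*(01*01*)*: on '1' the DFA goes r0 → r1 and rejects (r1 ∉ Accept), but the regex matches it → eliminate
  (D) (0|1)*1: on ε the DFA stays in r0 and accepts (r0 ∈ Accept), but the regex does not match it → eliminate
Only (B) is consistent with the DFA.
(B) ((0|1)(0|1))*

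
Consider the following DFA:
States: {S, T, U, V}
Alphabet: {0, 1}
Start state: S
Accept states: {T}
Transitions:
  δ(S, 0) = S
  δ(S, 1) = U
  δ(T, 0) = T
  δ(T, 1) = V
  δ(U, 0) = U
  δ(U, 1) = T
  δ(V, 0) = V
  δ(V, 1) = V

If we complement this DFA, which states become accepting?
Complement accept states = All states \ Original accept states
= {S, T, U, V} \ {T}
{S, U, V}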